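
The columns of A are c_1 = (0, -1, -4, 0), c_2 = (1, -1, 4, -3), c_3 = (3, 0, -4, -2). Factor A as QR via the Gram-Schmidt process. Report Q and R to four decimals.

q_1 = c_1/‖c_1‖ = (0, -1, -4, 0)/4.1231 = (0.0000, -0.2425, -0.9701, 0.0000).
r_{12} = q_1·c_2 = -3.6380.
u_2 = c_2 + 3.6380·q_1 = (1.0000, -1.8824, 0.4706, -3.0000).
‖u_2‖ = 3.7101, so q_2 = (0.2695, -0.5074, 0.1268, -0.8086).
r_{13} = q_1·c_3 = 3.8806; r_{23} = q_2·c_3 = 1.9185.
u_3 = c_3 − 3.8806·q_1 − 1.9185·q_2 = (2.4829, 1.9145, -0.4786, -0.4487).
‖u_3‖ = 3.2032, so q_3 = (0.7751, 0.5977, -0.1494, -0.1401).

Q = [[0.0000, 0.2695, 0.7751], [-0.2425, -0.5074, 0.5977], [-0.9701, 0.1268, -0.1494], [0.0000, -0.8086, -0.1401]], R = [[4.1231, -3.6380, 3.8806], [0.0000, 3.7101, 1.9185], [0.0000, 0.0000, 3.2032]]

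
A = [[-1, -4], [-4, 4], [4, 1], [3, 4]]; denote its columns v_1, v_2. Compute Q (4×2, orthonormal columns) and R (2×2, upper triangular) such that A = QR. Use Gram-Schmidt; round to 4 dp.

v_1 = (-1, -4, 4, 3); ‖v_1‖ = 6.4807, so q_1 = (-0.1543, -0.6172, 0.6172, 0.4629).
q_1·v_2 = (-0.1543)·(-4) + (-0.6172)·4 + 0.6172·1 + 0.4629·4 = 0.6172.
u_2 = v_2 − 0.6172·q_1 = (-3.9048, 4.3810, 0.6190, 3.7143).
‖u_2‖ = 6.9727, so q_2 = (-0.5600, 0.6283, 0.0888, 0.5327).

Q = [[-0.1543, -0.5600], [-0.6172, 0.6283], [0.6172, 0.0888], [0.4629, 0.5327]], R = [[6.4807, 0.6172], [0.0000, 6.9727]]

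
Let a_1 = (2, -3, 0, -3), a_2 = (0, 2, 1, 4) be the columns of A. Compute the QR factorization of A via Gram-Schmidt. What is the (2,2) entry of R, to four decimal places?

r_{22} = 2.5045

a_1 = (2, -3, 0, -3); ‖a_1‖ = 4.6904, so q_1 = (0.4264, -0.6396, 0.0000, -0.6396).
q_1·a_2 = 0.4264·0 + (-0.6396)·2 + 0.0000·1 + (-0.6396)·4 = -3.8376.
u_2 = a_2 + 3.8376·q_1 = (1.6364, -0.4545, 1.0000, 1.5455).
r_{22} = ‖u_2‖ = 2.5045.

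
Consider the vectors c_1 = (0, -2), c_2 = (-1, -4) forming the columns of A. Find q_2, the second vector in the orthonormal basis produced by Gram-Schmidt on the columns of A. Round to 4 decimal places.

q_2 = (-1.0000, 0.0000)

c_1 = (0, -2); ‖c_1‖ = 2.0000, so q_1 = (0.0000, -1.0000).
q_1·c_2 = 0.0000·(-1) + (-1.0000)·(-4) = 4.0000.
u_2 = c_2 − 4.0000·q_1 = (-1.0000, 0.0000).
‖u_2‖ = 1.0000, so q_2 = (-1.0000, 0.0000).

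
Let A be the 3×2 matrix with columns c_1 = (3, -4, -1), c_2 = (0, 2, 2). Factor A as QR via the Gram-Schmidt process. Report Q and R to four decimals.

e_1 = c_1/‖c_1‖ = (3, -4, -1)/5.0990 = (0.5883, -0.7845, -0.1961).
r_{12} = e_1·c_2 = -1.9612.
u_2 = c_2 + 1.9612·e_1 = (1.1538, 0.4615, 1.6154).
‖u_2‖ = 2.0381, so e_2 = (0.5661, 0.2265, 0.7926).

Q = [[0.5883, 0.5661], [-0.7845, 0.2265], [-0.1961, 0.7926]], R = [[5.0990, -1.9612], [0.0000, 2.0381]]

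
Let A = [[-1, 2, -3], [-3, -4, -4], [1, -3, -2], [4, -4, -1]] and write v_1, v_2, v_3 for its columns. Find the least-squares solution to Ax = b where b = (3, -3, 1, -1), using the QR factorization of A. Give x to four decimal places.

x = (0.6263, 0.8545, -0.6909)

v_1 = (-1, -3, 1, 4); ‖v_1‖ = 5.1962, so e_1 = (-0.1925, -0.5774, 0.1925, 0.7698).
e_1·v_2 = (-0.1925)·2 + (-0.5774)·(-4) + 0.1925·(-3) + 0.7698·(-4) = -1.7321.
u_2 = v_2 + 1.7321·e_1 = (1.6667, -5.0000, -2.6667, -2.6667).
‖u_2‖ = 6.4807, so e_2 = (0.2572, -0.7715, -0.4115, -0.4115).
e_1·v_3 = (-0.1925)·(-3) + (-0.5774)·(-4) + 0.1925·(-2) + 0.7698·(-1) = 1.7321; e_2·v_3 = 0.2572·(-3) + (-0.7715)·(-4) + (-0.4115)·(-2) + (-0.4115)·(-1) = 3.5490.
u_3 = v_3 − 1.7321·e_1 − 3.5490·e_2 = (-3.5794, -0.2619, -0.8730, -0.8730).
‖u_3‖ = 3.7954, so e_3 = (-0.9431, -0.0690, -0.2300, -0.2300).
Qᵀb = (0.5774, 3.0861, -2.6222).
Back-substitute: x_3 = -2.6222/3.7954 = -0.6909.
x_2 = (3.0861 − 3.5490·(-0.6909))/6.4807 = 0.8545.
x_1 = (0.5774 + 1.7321·0.8545 − 1.7321·(-0.6909))/5.1962 = 0.6263.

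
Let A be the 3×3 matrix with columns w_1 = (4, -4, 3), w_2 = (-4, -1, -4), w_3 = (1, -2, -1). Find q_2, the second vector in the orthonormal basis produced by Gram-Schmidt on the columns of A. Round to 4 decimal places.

w_1 = (4, -4, 3); ‖w_1‖ = 6.4031, so q_1 = (0.6247, -0.6247, 0.4685).
q_1·w_2 = 0.6247·(-4) + (-0.6247)·(-1) + 0.4685·(-4) = -3.7482.
u_2 = w_2 + 3.7482·q_1 = (-1.6585, -3.3415, -2.2439).
‖u_2‖ = 4.3533, so q_2 = (-0.3810, -0.7676, -0.5154).

q_2 = (-0.3810, -0.7676, -0.5154)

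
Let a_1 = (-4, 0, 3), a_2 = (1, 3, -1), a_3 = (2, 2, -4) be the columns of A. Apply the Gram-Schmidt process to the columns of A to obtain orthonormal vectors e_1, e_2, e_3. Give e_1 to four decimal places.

a_1 = (-4, 0, 3); ‖a_1‖ = 5.0000, so e_1 = (-0.8000, 0.0000, 0.6000).

e_1 = (-0.8000, 0.0000, 0.6000)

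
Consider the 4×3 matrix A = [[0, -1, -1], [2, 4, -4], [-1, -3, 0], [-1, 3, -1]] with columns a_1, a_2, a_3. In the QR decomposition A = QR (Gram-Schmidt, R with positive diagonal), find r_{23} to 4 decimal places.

r_{23} = -1.7569

a_1 = (0, 2, -1, -1); ‖a_1‖ = 2.4495, so e_1 = (0.0000, 0.8165, -0.4082, -0.4082).
e_1·a_2 = 0.0000·(-1) + 0.8165·4 + (-0.4082)·(-3) + (-0.4082)·3 = 3.2660.
u_2 = a_2 − 3.2660·e_1 = (-1.0000, 1.3333, -1.6667, 4.3333).
‖u_2‖ = 4.9329, so e_2 = (-0.2027, 0.2703, -0.3379, 0.8785).
r_{23} = e_2·a_3 = -1.7569.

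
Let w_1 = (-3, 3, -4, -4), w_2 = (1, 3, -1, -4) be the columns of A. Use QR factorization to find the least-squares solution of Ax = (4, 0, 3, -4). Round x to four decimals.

e_1 = w_1/‖w_1‖ = (-3, 3, -4, -4)/7.0711 = (-0.4243, 0.4243, -0.5657, -0.5657).
r_{12} = e_1·w_2 = 3.6770.
u_2 = w_2 − 3.6770·e_1 = (2.5600, 1.4400, 1.0800, -1.9200).
‖u_2‖ = 3.6715, so e_2 = (0.6973, 0.3922, 0.2942, -0.5229).
Qᵀb = (-1.1314, 5.7633).
Back-substitute: x_2 = 5.7633/3.6715 = 1.5697.
x_1 = (-1.1314 − 3.6770·1.5697)/7.0711 = -0.9763.

x = (-0.9763, 1.5697)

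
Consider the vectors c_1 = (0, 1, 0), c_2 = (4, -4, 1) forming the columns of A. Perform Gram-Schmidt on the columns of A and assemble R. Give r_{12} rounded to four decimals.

e_1 = c_1/‖c_1‖ = (0, 1, 0)/1.0000 = (0.0000, 1.0000, 0.0000).
r_{12} = e_1·c_2 = -4.0000.

r_{12} = -4.0000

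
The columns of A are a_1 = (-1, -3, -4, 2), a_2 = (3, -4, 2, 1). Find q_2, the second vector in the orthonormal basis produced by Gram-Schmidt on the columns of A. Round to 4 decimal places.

a_1 = (-1, -3, -4, 2); ‖a_1‖ = 5.4772, so q_1 = (-0.1826, -0.5477, -0.7303, 0.3651).
q_1·a_2 = (-0.1826)·3 + (-0.5477)·(-4) + (-0.7303)·2 + 0.3651·1 = 0.5477.
u_2 = a_2 − 0.5477·q_1 = (3.1000, -3.7000, 2.4000, 0.8000).
‖u_2‖ = 5.4498, so q_2 = (0.5688, -0.6789, 0.4404, 0.1468).

q_2 = (0.5688, -0.6789, 0.4404, 0.1468)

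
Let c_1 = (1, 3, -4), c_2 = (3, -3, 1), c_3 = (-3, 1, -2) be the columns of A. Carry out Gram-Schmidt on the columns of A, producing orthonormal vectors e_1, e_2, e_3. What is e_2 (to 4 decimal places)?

e_2 = (0.8695, -0.4742, -0.1383)

c_1 = (1, 3, -4); ‖c_1‖ = 5.0990, so e_1 = (0.1961, 0.5883, -0.7845).
e_1·c_2 = 0.1961·3 + 0.5883·(-3) + (-0.7845)·1 = -1.9612.
u_2 = c_2 + 1.9612·e_1 = (3.3846, -1.8462, -0.5385).
‖u_2‖ = 3.8928, so e_2 = (0.8695, -0.4742, -0.1383).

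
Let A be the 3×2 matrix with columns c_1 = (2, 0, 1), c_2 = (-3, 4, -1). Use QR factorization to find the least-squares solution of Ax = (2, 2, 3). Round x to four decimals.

c_1 = (2, 0, 1); ‖c_1‖ = 2.2361, so q_1 = (0.8944, 0.0000, 0.4472).
q_1·c_2 = 0.8944·(-3) + 0.0000·4 + 0.4472·(-1) = -3.1305.
u_2 = c_2 + 3.1305·q_1 = (-0.2000, 4.0000, 0.4000).
‖u_2‖ = 4.0249, so q_2 = (-0.0497, 0.9938, 0.0994).
Qᵀb = (3.1305, 2.1864).
Back-substitute: x_2 = 2.1864/4.0249 = 0.5432.
x_1 = (3.1305 + 3.1305·0.5432)/2.2361 = 2.1605.

x = (2.1605, 0.5432)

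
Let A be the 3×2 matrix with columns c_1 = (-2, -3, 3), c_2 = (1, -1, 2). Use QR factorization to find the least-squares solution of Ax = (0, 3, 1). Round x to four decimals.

c_1 = (-2, -3, 3); ‖c_1‖ = 4.6904, so e_1 = (-0.4264, -0.6396, 0.6396).
e_1·c_2 = (-0.4264)·1 + (-0.6396)·(-1) + 0.6396·2 = 1.4924.
u_2 = c_2 − 1.4924·e_1 = (1.6364, -0.0455, 1.0455).
‖u_2‖ = 1.9424, so e_2 = (0.8425, -0.0234, 0.5382).
Qᵀb = (-1.2792, 0.4680).
Back-substitute: x_2 = 0.4680/1.9424 = 0.2410.
x_1 = (-1.2792 − 1.4924·0.2410)/4.6904 = -0.3494.

x = (-0.3494, 0.2410)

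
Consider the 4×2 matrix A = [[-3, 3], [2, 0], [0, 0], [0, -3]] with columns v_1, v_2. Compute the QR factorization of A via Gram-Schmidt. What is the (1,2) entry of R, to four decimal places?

e_1 = v_1/‖v_1‖ = (-3, 2, 0, 0)/3.6056 = (-0.8321, 0.5547, 0.0000, 0.0000).
r_{12} = e_1·v_2 = -2.4962.

r_{12} = -2.4962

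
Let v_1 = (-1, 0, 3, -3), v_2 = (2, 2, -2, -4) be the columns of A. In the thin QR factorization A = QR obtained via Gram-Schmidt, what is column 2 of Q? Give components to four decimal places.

v_1 = (-1, 0, 3, -3); ‖v_1‖ = 4.3589, so e_1 = (-0.2294, 0.0000, 0.6882, -0.6882).
e_1·v_2 = (-0.2294)·2 + 0.0000·2 + 0.6882·(-2) + (-0.6882)·(-4) = 0.9177.
u_2 = v_2 − 0.9177·e_1 = (2.2105, 2.0000, -2.6316, -3.3684).
‖u_2‖ = 5.2113, so e_2 = (0.4242, 0.3838, -0.5050, -0.6464).

e_2 = (0.4242, 0.3838, -0.5050, -0.6464)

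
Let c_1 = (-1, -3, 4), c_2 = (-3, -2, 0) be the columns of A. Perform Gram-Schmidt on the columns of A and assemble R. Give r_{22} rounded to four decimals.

r_{22} = 3.1440

q_1 = c_1/‖c_1‖ = (-1, -3, 4)/5.0990 = (-0.1961, -0.5883, 0.7845).
r_{12} = q_1·c_2 = 1.7650.
u_2 = c_2 − 1.7650·q_1 = (-2.6538, -0.9615, -1.3846).
r_{22} = ‖u_2‖ = 3.1440.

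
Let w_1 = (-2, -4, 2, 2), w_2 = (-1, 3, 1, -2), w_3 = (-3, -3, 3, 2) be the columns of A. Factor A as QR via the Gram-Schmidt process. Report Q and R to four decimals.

w_1 = (-2, -4, 2, 2); ‖w_1‖ = 5.2915, so e_1 = (-0.3780, -0.7559, 0.3780, 0.3780).
e_1·w_2 = (-0.3780)·(-1) + (-0.7559)·3 + 0.3780·1 + 0.3780·(-2) = -2.2678.
u_2 = w_2 + 2.2678·e_1 = (-1.8571, 1.2857, 1.8571, -1.1429).
‖u_2‖ = 3.1396, so e_2 = (-0.5915, 0.4095, 0.5915, -0.3640).
e_1·w_3 = (-0.3780)·(-3) + (-0.7559)·(-3) + 0.3780·3 + 0.3780·2 = 5.2915; e_2·w_3 = (-0.5915)·(-3) + 0.4095·(-3) + 0.5915·3 + (-0.3640)·2 = 1.5926.
u_3 = w_3 − 5.2915·e_1 − 1.5926·e_2 = (-0.0580, 0.3478, 0.0580, 0.5797).
‖u_3‖ = 0.6810, so e_3 = (-0.0851, 0.5108, 0.0851, 0.8513).

Q = [[-0.3780, -0.5915, -0.0851], [-0.7559, 0.4095, 0.5108], [0.3780, 0.5915, 0.0851], [0.3780, -0.3640, 0.8513]], R = [[5.2915, -2.2678, 5.2915], [0.0000, 3.1396, 1.5926], [0.0000, 0.0000, 0.6810]]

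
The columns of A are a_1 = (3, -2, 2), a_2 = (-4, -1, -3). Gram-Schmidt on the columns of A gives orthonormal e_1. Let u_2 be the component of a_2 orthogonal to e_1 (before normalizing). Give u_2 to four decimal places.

u_2 = (-1.1765, -2.8824, -1.1176)

a_1 = (3, -2, 2); ‖a_1‖ = 4.1231, so e_1 = (0.7276, -0.4851, 0.4851).
e_1·a_2 = 0.7276·(-4) + (-0.4851)·(-1) + 0.4851·(-3) = -3.8806.
u_2 = a_2 + 3.8806·e_1 = (-1.1765, -2.8824, -1.1176).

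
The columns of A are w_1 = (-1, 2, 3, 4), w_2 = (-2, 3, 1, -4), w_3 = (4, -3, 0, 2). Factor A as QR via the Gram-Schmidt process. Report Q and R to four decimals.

Q = [[-0.1826, -0.4012, 0.7831], [0.3651, 0.6172, 0.0109], [0.5477, 0.2777, 0.5737], [0.7303, -0.6172, -0.2399]], R = [[5.4772, -0.9129, -0.3651], [0.0000, 5.4006, -4.6908], [0.0000, 0.0000, 2.6197]]

w_1 = (-1, 2, 3, 4); ‖w_1‖ = 5.4772, so q_1 = (-0.1826, 0.3651, 0.5477, 0.7303).
q_1·w_2 = (-0.1826)·(-2) + 0.3651·3 + 0.5477·1 + 0.7303·(-4) = -0.9129.
u_2 = w_2 + 0.9129·q_1 = (-2.1667, 3.3333, 1.5000, -3.3333).
‖u_2‖ = 5.4006, so q_2 = (-0.4012, 0.6172, 0.2777, -0.6172).
q_1·w_3 = (-0.1826)·4 + 0.3651·(-3) + 0.5477·0 + 0.7303·2 = -0.3651; q_2·w_3 = (-0.4012)·4 + 0.6172·(-3) + 0.2777·0 + (-0.6172)·2 = -4.6908.
u_3 = w_3 + 0.3651·q_1 + 4.6908·q_2 = (2.0514, 0.0286, 1.5029, -0.6286).
‖u_3‖ = 2.6197, so q_3 = (0.7831, 0.0109, 0.5737, -0.2399).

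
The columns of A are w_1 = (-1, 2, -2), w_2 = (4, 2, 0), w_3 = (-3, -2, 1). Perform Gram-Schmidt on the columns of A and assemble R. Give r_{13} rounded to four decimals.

r_{13} = -1.0000

e_1 = w_1/‖w_1‖ = (-1, 2, -2)/3.0000 = (-0.3333, 0.6667, -0.6667).
r_{13} = e_1·w_3 = -1.0000.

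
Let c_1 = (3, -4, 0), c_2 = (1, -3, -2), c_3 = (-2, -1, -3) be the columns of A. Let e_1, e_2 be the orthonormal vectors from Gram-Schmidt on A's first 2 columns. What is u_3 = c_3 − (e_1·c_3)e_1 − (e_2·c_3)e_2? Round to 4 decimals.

u_3 = (-0.4480, -0.3360, 0.2800)

c_1 = (3, -4, 0); ‖c_1‖ = 5.0000, so e_1 = (0.6000, -0.8000, 0.0000).
e_1·c_2 = 0.6000·1 + (-0.8000)·(-3) + 0.0000·(-2) = 3.0000.
u_2 = c_2 − 3.0000·e_1 = (-0.8000, -0.6000, -2.0000).
‖u_2‖ = 2.2361, so e_2 = (-0.3578, -0.2683, -0.8944).
e_1·c_3 = 0.6000·(-2) + (-0.8000)·(-1) + 0.0000·(-3) = -0.4000; e_2·c_3 = (-0.3578)·(-2) + (-0.2683)·(-1) + (-0.8944)·(-3) = 3.6672.
u_3 = c_3 + 0.4000·e_1 − 3.6672·e_2 = (-0.4480, -0.3360, 0.2800).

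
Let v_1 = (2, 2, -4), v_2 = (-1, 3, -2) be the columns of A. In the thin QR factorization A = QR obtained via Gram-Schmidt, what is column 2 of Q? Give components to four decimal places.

e_1 = v_1/‖v_1‖ = (2, 2, -4)/4.8990 = (0.4082, 0.4082, -0.8165).
r_{12} = e_1·v_2 = 2.4495.
u_2 = v_2 − 2.4495·e_1 = (-2.0000, 2.0000, 0.0000).
‖u_2‖ = 2.8284, so e_2 = (-0.7071, 0.7071, 0.0000).

e_2 = (-0.7071, 0.7071, 0.0000)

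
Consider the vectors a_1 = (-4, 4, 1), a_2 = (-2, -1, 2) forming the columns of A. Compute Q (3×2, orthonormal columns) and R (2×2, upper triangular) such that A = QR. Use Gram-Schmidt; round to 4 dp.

a_1 = (-4, 4, 1); ‖a_1‖ = 5.7446, so e_1 = (-0.6963, 0.6963, 0.1741).
e_1·a_2 = (-0.6963)·(-2) + 0.6963·(-1) + 0.1741·2 = 1.0445.
u_2 = a_2 − 1.0445·e_1 = (-1.2727, -1.7273, 1.8182).
‖u_2‖ = 2.8123, so e_2 = (-0.4526, -0.6142, 0.6465).

Q = [[-0.6963, -0.4526], [0.6963, -0.6142], [0.1741, 0.6465]], R = [[5.7446, 1.0445], [0.0000, 2.8123]]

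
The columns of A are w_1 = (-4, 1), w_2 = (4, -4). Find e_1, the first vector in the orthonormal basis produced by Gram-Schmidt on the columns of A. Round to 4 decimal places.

e_1 = (-0.9701, 0.2425)

w_1 = (-4, 1); ‖w_1‖ = 4.1231, so e_1 = (-0.9701, 0.2425).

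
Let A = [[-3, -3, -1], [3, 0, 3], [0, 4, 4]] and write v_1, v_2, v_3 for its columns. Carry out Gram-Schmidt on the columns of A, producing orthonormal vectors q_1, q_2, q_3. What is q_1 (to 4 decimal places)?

q_1 = (-0.7071, 0.7071, 0.0000)

v_1 = (-3, 3, 0); ‖v_1‖ = 4.2426, so q_1 = (-0.7071, 0.7071, 0.0000).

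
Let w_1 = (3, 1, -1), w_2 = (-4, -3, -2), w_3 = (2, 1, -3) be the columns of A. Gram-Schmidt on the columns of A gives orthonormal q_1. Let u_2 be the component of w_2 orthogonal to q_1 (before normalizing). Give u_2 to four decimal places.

w_1 = (3, 1, -1); ‖w_1‖ = 3.3166, so q_1 = (0.9045, 0.3015, -0.3015).
q_1·w_2 = 0.9045·(-4) + 0.3015·(-3) + (-0.3015)·(-2) = -3.9196.
u_2 = w_2 + 3.9196·q_1 = (-0.4545, -1.8182, -3.1818).

u_2 = (-0.4545, -1.8182, -3.1818)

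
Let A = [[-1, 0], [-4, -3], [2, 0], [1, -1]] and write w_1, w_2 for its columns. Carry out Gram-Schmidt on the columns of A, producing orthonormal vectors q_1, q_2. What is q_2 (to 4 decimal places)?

q_2 = (0.2357, -0.4714, -0.4714, -0.7071)

w_1 = (-1, -4, 2, 1); ‖w_1‖ = 4.6904, so q_1 = (-0.2132, -0.8528, 0.4264, 0.2132).
q_1·w_2 = (-0.2132)·0 + (-0.8528)·(-3) + 0.4264·0 + 0.2132·(-1) = 2.3452.
u_2 = w_2 − 2.3452·q_1 = (0.5000, -1.0000, -1.0000, -1.5000).
‖u_2‖ = 2.1213, so q_2 = (0.2357, -0.4714, -0.4714, -0.7071).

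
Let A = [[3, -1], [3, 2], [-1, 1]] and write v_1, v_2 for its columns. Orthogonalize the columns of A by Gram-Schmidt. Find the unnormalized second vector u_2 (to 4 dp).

u_2 = (-1.3158, 1.6842, 1.1053)

v_1 = (3, 3, -1); ‖v_1‖ = 4.3589, so e_1 = (0.6882, 0.6882, -0.2294).
e_1·v_2 = 0.6882·(-1) + 0.6882·2 + (-0.2294)·1 = 0.4588.
u_2 = v_2 − 0.4588·e_1 = (-1.3158, 1.6842, 1.1053).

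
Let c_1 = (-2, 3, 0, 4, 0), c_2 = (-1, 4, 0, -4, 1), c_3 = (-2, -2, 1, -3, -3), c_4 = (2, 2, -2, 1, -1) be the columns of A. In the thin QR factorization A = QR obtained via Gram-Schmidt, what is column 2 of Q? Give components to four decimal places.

q_2 = (-0.1956, 0.7229, 0.0000, -0.6400, 0.1718)

c_1 = (-2, 3, 0, 4, 0); ‖c_1‖ = 5.3852, so q_1 = (-0.3714, 0.5571, 0.0000, 0.7428, 0.0000).
q_1·c_2 = (-0.3714)·(-1) + 0.5571·4 + 0.0000·0 + 0.7428·(-4) + 0.0000·1 = -0.3714.
u_2 = c_2 + 0.3714·q_1 = (-1.1379, 4.2069, 0.0000, -3.7241, 1.0000).
‖u_2‖ = 5.8191, so q_2 = (-0.1956, 0.7229, 0.0000, -0.6400, 0.1718).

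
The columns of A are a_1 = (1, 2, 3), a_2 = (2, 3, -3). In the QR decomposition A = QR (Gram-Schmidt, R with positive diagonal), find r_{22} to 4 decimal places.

a_1 = (1, 2, 3); ‖a_1‖ = 3.7417, so q_1 = (0.2673, 0.5345, 0.8018).
q_1·a_2 = 0.2673·2 + 0.5345·3 + 0.8018·(-3) = -0.2673.
u_2 = a_2 + 0.2673·q_1 = (2.0714, 3.1429, -2.7857).
r_{22} = ‖u_2‖ = 4.6828.

r_{22} = 4.6828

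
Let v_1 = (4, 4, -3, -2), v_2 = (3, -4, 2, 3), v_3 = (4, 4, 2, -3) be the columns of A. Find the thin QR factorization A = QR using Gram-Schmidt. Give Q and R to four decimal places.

v_1 = (4, 4, -3, -2); ‖v_1‖ = 6.7082, so q_1 = (0.5963, 0.5963, -0.4472, -0.2981).
q_1·v_2 = 0.5963·3 + 0.5963·(-4) + (-0.4472)·2 + (-0.2981)·3 = -2.3851.
u_2 = v_2 + 2.3851·q_1 = (4.4222, -2.5778, 0.9333, 2.2889).
‖u_2‖ = 5.6843, so q_2 = (0.7780, -0.4535, 0.1642, 0.4027).
q_1·v_3 = 0.5963·4 + 0.5963·4 + (-0.4472)·2 + (-0.2981)·(-3) = 4.7703; q_2·v_3 = 0.7780·4 + (-0.4535)·4 + 0.1642·2 + 0.4027·(-3) = 0.4183.
u_3 = v_3 − 4.7703·q_1 − 0.4183·q_2 = (0.8301, 1.3453, 4.0646, -1.7462).
‖u_3‖ = 4.6978, so q_3 = (0.1767, 0.2864, 0.8652, -0.3717).

Q = [[0.5963, 0.7780, 0.1767], [0.5963, -0.4535, 0.2864], [-0.4472, 0.1642, 0.8652], [-0.2981, 0.4027, -0.3717]], R = [[6.7082, -2.3851, 4.7703], [0.0000, 5.6843, 0.4183], [0.0000, 0.0000, 4.6978]]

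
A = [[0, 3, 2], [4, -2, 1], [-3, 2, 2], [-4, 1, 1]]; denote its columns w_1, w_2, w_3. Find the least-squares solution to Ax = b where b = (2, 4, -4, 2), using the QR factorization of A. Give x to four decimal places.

w_1 = (0, 4, -3, -4); ‖w_1‖ = 6.4031, so e_1 = (0.0000, 0.6247, -0.4685, -0.6247).
e_1·w_2 = 0.0000·3 + 0.6247·(-2) + (-0.4685)·2 + (-0.6247)·1 = -2.8111.
u_2 = w_2 + 2.8111·e_1 = (3.0000, -0.2439, 0.6829, -0.7561).
‖u_2‖ = 3.1777, so e_2 = (0.9441, -0.0768, 0.2149, -0.2379).
e_1·w_3 = 0.0000·2 + 0.6247·1 + (-0.4685)·2 + (-0.6247)·1 = -0.9370; e_2·w_3 = 0.9441·2 + (-0.0768)·1 + 0.2149·2 + (-0.2379)·1 = 2.0033.
u_3 = w_3 + 0.9370·e_1 − 2.0033·e_2 = (0.1087, 1.7391, 1.1304, 0.8913).
‖u_3‖ = 2.2602, so e_3 = (0.0481, 0.7694, 0.5001, 0.3943).
Qᵀb = (3.1235, 0.2456, 1.9621).
Back-substitute: x_3 = 1.9621/2.2602 = 0.8681.
x_2 = (0.2456 − 2.0033·0.8681)/3.1777 = -0.4700.
x_1 = (3.1235 + 2.8111·(-0.4700) + 0.9370·0.8681)/6.4031 = 0.4085.

x = (0.4085, -0.4700, 0.8681)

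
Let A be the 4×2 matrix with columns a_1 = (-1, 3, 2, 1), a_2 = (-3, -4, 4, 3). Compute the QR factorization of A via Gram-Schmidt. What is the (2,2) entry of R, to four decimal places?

a_1 = (-1, 3, 2, 1); ‖a_1‖ = 3.8730, so q_1 = (-0.2582, 0.7746, 0.5164, 0.2582).
q_1·a_2 = (-0.2582)·(-3) + 0.7746·(-4) + 0.5164·4 + 0.2582·3 = 0.5164.
u_2 = a_2 − 0.5164·q_1 = (-2.8667, -4.4000, 3.7333, 2.8667).
r_{22} = ‖u_2‖ = 7.0522.

r_{22} = 7.0522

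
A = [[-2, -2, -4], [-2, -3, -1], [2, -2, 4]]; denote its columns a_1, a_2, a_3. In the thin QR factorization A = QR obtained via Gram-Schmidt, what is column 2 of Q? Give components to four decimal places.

q_2 = (-0.2673, -0.5345, -0.8018)

q_1 = a_1/‖a_1‖ = (-2, -2, 2)/3.4641 = (-0.5774, -0.5774, 0.5774).
r_{12} = q_1·a_2 = 1.7321.
u_2 = a_2 − 1.7321·q_1 = (-1.0000, -2.0000, -3.0000).
‖u_2‖ = 3.7417, so q_2 = (-0.2673, -0.5345, -0.8018).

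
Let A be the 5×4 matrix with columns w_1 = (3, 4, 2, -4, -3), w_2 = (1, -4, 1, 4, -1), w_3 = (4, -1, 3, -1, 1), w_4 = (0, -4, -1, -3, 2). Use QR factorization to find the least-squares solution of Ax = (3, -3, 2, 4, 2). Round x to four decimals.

x = (-0.6650, 0.2583, 1.0699, -0.4219)

q_1 = w_1/‖w_1‖ = (3, 4, 2, -4, -3)/7.3485 = (0.4082, 0.5443, 0.2722, -0.5443, -0.4082).
r_{12} = q_1·w_2 = -3.2660.
u_2 = w_2 + 3.2660·q_1 = (2.3333, -2.2222, 1.8889, 2.2222, -2.3333).
‖u_2‖ = 4.9329, so q_2 = (0.4730, -0.4505, 0.3829, 0.4505, -0.4730).
r_{13} = q_1·w_3 = 2.0412; r_{23} = q_2·w_3 = 2.5678.
u_3 = w_3 − 2.0412·q_1 − 2.5678·q_2 = (1.9521, -0.9543, 1.4612, -1.0457, 3.0479).
‖u_3‖ = 4.1521, so q_3 = (0.4701, -0.2298, 0.3519, -0.2518, 0.7341).
r_{14} = q_1·w_4 = -1.6330; r_{24} = q_2·w_4 = -0.8785; r_{34} = q_3·w_4 = 2.7911.
u_4 = w_4 + 1.6330·q_1 + 0.8785·q_2 − 2.7911·q_3 = (-0.2300, -2.8653, -1.2014, -2.7902, -1.1311).
‖u_4‖ = 4.3326, so q_4 = (-0.0531, -0.6613, -0.2773, -0.6440, -0.2611).
Qᵀb = (-2.8577, 4.3923, 3.2646, -1.8280).
Back-substitute: x_4 = -1.8280/4.3326 = -0.4219.
x_3 = (3.2646 − 2.7911·(-0.4219))/4.1521 = 1.0699.
x_2 = (4.3923 − 2.5678·1.0699 + 0.8785·(-0.4219))/4.9329 = 0.2583.
x_1 = (-2.8577 + 3.2660·0.2583 − 2.0412·1.0699 + 1.6330·(-0.4219))/7.3485 = -0.6650.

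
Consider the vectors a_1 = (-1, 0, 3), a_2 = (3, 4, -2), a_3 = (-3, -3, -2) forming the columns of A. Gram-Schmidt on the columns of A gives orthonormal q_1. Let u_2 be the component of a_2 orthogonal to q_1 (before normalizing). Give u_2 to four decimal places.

a_1 = (-1, 0, 3); ‖a_1‖ = 3.1623, so q_1 = (-0.3162, 0.0000, 0.9487).
q_1·a_2 = (-0.3162)·3 + 0.0000·4 + 0.9487·(-2) = -2.8460.
u_2 = a_2 + 2.8460·q_1 = (2.1000, 4.0000, 0.7000).

u_2 = (2.1000, 4.0000, 0.7000)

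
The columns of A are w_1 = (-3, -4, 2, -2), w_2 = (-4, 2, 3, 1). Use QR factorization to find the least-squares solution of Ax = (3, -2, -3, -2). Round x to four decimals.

x = (0.1361, -0.9363)

w_1 = (-3, -4, 2, -2); ‖w_1‖ = 5.7446, so e_1 = (-0.5222, -0.6963, 0.3482, -0.3482).
e_1·w_2 = (-0.5222)·(-4) + (-0.6963)·2 + 0.3482·3 + (-0.3482)·1 = 1.3926.
u_2 = w_2 − 1.3926·e_1 = (-3.2727, 2.9697, 2.5152, 1.4848).
‖u_2‖ = 5.2972, so e_2 = (-0.6178, 0.5606, 0.4748, 0.2803).
Qᵀb = (-0.5222, -4.9597).
Back-substitute: x_2 = -4.9597/5.2972 = -0.9363.
x_1 = (-0.5222 − 1.3926·(-0.9363))/5.7446 = 0.1361.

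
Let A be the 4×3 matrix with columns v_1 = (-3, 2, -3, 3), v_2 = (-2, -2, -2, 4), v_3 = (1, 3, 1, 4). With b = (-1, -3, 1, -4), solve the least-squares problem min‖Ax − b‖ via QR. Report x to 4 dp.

v_1 = (-3, 2, -3, 3); ‖v_1‖ = 5.5678, so e_1 = (-0.5388, 0.3592, -0.5388, 0.5388).
e_1·v_2 = (-0.5388)·(-2) + 0.3592·(-2) + (-0.5388)·(-2) + 0.5388·4 = 3.5921.
u_2 = v_2 − 3.5921·e_1 = (-0.0645, -3.2903, -0.0645, 2.0645).
‖u_2‖ = 3.8855, so e_2 = (-0.0166, -0.8468, -0.0166, 0.5313).
e_1·v_3 = (-0.5388)·1 + 0.3592·3 + (-0.5388)·1 + 0.5388·4 = 2.1553; e_2·v_3 = (-0.0166)·1 + (-0.8468)·3 + (-0.0166)·1 + 0.5313·4 = -0.4483.
u_3 = v_3 − 2.1553·e_1 + 0.4483·e_2 = (2.1538, 1.8462, 2.1538, 3.0769).
‖u_3‖ = 4.7068, so e_3 = (0.4576, 0.3922, 0.4576, 0.6537).
Qᵀb = (-3.2329, 0.4151, -3.7916).
Back-substitute: x_3 = -3.7916/4.7068 = -0.8056.
x_2 = (0.4151 + 0.4483·(-0.8056))/3.8855 = 0.0139.
x_1 = (-3.2329 − 3.5921·0.0139 − 2.1553·(-0.8056))/5.5678 = -0.2778.

x = (-0.2778, 0.0139, -0.8056)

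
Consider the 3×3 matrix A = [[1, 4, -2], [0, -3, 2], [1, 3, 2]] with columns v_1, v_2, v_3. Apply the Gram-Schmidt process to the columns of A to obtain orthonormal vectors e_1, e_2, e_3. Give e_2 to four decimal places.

e_2 = (0.1622, -0.9733, -0.1622)

e_1 = v_1/‖v_1‖ = (1, 0, 1)/1.4142 = (0.7071, 0.0000, 0.7071).
r_{12} = e_1·v_2 = 4.9497.
u_2 = v_2 − 4.9497·e_1 = (0.5000, -3.0000, -0.5000).
‖u_2‖ = 3.0822, so e_2 = (0.1622, -0.9733, -0.1622).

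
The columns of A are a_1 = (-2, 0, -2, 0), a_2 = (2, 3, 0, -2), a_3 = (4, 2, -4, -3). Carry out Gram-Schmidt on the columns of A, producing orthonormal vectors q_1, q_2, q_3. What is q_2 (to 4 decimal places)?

q_1 = a_1/‖a_1‖ = (-2, 0, -2, 0)/2.8284 = (-0.7071, 0.0000, -0.7071, 0.0000).
r_{12} = q_1·a_2 = -1.4142.
u_2 = a_2 + 1.4142·q_1 = (1.0000, 3.0000, -1.0000, -2.0000).
‖u_2‖ = 3.8730, so q_2 = (0.2582, 0.7746, -0.2582, -0.5164).

q_2 = (0.2582, 0.7746, -0.2582, -0.5164)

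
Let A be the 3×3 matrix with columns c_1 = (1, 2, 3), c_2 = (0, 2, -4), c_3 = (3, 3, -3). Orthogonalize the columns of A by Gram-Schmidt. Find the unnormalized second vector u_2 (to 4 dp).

u_2 = (0.5714, 3.1429, -2.2857)

c_1 = (1, 2, 3); ‖c_1‖ = 3.7417, so q_1 = (0.2673, 0.5345, 0.8018).
q_1·c_2 = 0.2673·0 + 0.5345·2 + 0.8018·(-4) = -2.1381.
u_2 = c_2 + 2.1381·q_1 = (0.5714, 3.1429, -2.2857).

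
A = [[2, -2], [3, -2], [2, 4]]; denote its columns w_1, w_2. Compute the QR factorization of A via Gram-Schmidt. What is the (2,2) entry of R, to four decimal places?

r_{22} = 4.8749

w_1 = (2, 3, 2); ‖w_1‖ = 4.1231, so q_1 = (0.4851, 0.7276, 0.4851).
q_1·w_2 = 0.4851·(-2) + 0.7276·(-2) + 0.4851·4 = -0.4851.
u_2 = w_2 + 0.4851·q_1 = (-1.7647, -1.6471, 4.2353).
r_{22} = ‖u_2‖ = 4.8749.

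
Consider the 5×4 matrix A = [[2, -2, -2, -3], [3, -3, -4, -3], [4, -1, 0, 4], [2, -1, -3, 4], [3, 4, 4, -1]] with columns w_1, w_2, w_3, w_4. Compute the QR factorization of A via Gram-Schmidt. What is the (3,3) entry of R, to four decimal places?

e_1 = w_1/‖w_1‖ = (2, 3, 4, 2, 3)/6.4807 = (0.3086, 0.4629, 0.6172, 0.3086, 0.4629).
r_{12} = e_1·w_2 = -1.0801.
u_2 = w_2 + 1.0801·e_1 = (-1.6667, -2.5000, -0.3333, -0.6667, 4.5000).
‖u_2‖ = 5.4620, so e_2 = (-0.3051, -0.4577, -0.0610, -0.1221, 0.8239).
r_{13} = e_1·w_3 = -1.5430; r_{23} = e_2·w_3 = 6.1028.
u_3 = w_3 + 1.5430·e_1 − 6.1028·e_2 = (0.3384, -0.4924, 1.3248, -1.7789, -0.3136).
r_{33} = ‖u_3‖ = 2.3184.

r_{33} = 2.3184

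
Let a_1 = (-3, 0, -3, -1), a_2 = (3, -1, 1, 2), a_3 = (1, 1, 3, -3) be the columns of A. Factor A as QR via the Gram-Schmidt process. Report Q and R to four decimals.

a_1 = (-3, 0, -3, -1); ‖a_1‖ = 4.3589, so e_1 = (-0.6882, 0.0000, -0.6882, -0.2294).
e_1·a_2 = (-0.6882)·3 + 0.0000·(-1) + (-0.6882)·1 + (-0.2294)·2 = -3.2118.
u_2 = a_2 + 3.2118·e_1 = (0.7895, -1.0000, -1.2105, 1.2632).
‖u_2‖ = 2.1643, so e_2 = (0.3648, -0.4620, -0.5593, 0.5836).
e_1·a_3 = (-0.6882)·1 + 0.0000·1 + (-0.6882)·3 + (-0.2294)·(-3) = -2.0647; e_2·a_3 = 0.3648·1 + (-0.4620)·1 + (-0.5593)·3 + 0.5836·(-3) = -3.5261.
u_3 = a_3 + 2.0647·e_1 + 3.5261·e_2 = (0.8652, -0.6292, -0.3933, -1.4157).
‖u_3‖ = 1.8175, so e_3 = (0.4760, -0.3462, -0.2164, -0.7789).

Q = [[-0.6882, 0.3648, 0.4760], [0.0000, -0.4620, -0.3462], [-0.6882, -0.5593, -0.2164], [-0.2294, 0.5836, -0.7789]], R = [[4.3589, -3.2118, -2.0647], [0.0000, 2.1643, -3.5261], [0.0000, 0.0000, 1.8175]]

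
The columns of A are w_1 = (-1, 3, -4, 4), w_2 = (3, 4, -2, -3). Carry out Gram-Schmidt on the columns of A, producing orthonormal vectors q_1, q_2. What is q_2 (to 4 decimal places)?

w_1 = (-1, 3, -4, 4); ‖w_1‖ = 6.4807, so q_1 = (-0.1543, 0.4629, -0.6172, 0.6172).
q_1·w_2 = (-0.1543)·3 + 0.4629·4 + (-0.6172)·(-2) + 0.6172·(-3) = 0.7715.
u_2 = w_2 − 0.7715·q_1 = (3.1190, 3.6429, -1.5238, -3.4762).
‖u_2‖ = 6.1159, so q_2 = (0.5100, 0.5956, -0.2492, -0.5684).

q_2 = (0.5100, 0.5956, -0.2492, -0.5684)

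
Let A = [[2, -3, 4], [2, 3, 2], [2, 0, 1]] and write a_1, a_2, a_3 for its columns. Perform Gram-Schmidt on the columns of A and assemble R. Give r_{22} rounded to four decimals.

r_{22} = 4.2426

a_1 = (2, 2, 2); ‖a_1‖ = 3.4641, so q_1 = (0.5774, 0.5774, 0.5774).
q_1·a_2 = 0.5774·(-3) + 0.5774·3 + 0.5774·0 = 0.0000.
u_2 = a_2 + 0.0000·q_1 = (-3.0000, 3.0000, 0.0000).
r_{22} = ‖u_2‖ = 4.2426.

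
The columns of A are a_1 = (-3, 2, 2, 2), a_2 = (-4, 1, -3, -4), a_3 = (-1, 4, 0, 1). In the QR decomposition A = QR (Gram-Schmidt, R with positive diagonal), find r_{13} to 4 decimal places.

a_1 = (-3, 2, 2, 2); ‖a_1‖ = 4.5826, so q_1 = (-0.6547, 0.4364, 0.4364, 0.4364).
r_{13} = q_1·a_3 = 2.8368.

r_{13} = 2.8368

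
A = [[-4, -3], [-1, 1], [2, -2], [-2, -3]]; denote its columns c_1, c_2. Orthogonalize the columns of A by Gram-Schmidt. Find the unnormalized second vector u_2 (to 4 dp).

c_1 = (-4, -1, 2, -2); ‖c_1‖ = 5.0000, so e_1 = (-0.8000, -0.2000, 0.4000, -0.4000).
e_1·c_2 = (-0.8000)·(-3) + (-0.2000)·1 + 0.4000·(-2) + (-0.4000)·(-3) = 2.6000.
u_2 = c_2 − 2.6000·e_1 = (-0.9200, 1.5200, -3.0400, -1.9600).

u_2 = (-0.9200, 1.5200, -3.0400, -1.9600)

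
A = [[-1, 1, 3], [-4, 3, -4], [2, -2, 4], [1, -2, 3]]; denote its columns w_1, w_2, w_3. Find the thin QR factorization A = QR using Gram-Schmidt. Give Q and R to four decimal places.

w_1 = (-1, -4, 2, 1); ‖w_1‖ = 4.6904, so e_1 = (-0.2132, -0.8528, 0.4264, 0.2132).
e_1·w_2 = (-0.2132)·1 + (-0.8528)·3 + 0.4264·(-2) + 0.2132·(-2) = -4.0508.
u_2 = w_2 + 4.0508·e_1 = (0.1364, -0.4545, -0.2727, -1.1364).
‖u_2‖ = 1.2613, so e_2 = (0.1081, -0.3604, -0.2162, -0.9009).
e_1·w_3 = (-0.2132)·3 + (-0.8528)·(-4) + 0.4264·4 + 0.2132·3 = 5.1168; e_2·w_3 = 0.1081·3 + (-0.3604)·(-4) + (-0.2162)·4 + (-0.9009)·3 = -1.8019.
u_3 = w_3 − 5.1168·e_1 + 1.8019·e_2 = (4.2857, -0.2857, 1.4286, 0.2857).
‖u_3‖ = 4.5356, so e_3 = (0.9449, -0.0630, 0.3150, 0.0630).

Q = [[-0.2132, 0.1081, 0.9449], [-0.8528, -0.3604, -0.0630], [0.4264, -0.2162, 0.3150], [0.2132, -0.9009, 0.0630]], R = [[4.6904, -4.0508, 5.1168], [0.0000, 1.2613, -1.8019], [0.0000, 0.0000, 4.5356]]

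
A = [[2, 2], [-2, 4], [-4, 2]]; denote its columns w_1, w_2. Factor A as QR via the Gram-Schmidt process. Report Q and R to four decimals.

Q = [[0.4082, 0.7071], [-0.4082, 0.7071], [-0.8165, 0.0000]], R = [[4.8990, -2.4495], [0.0000, 4.2426]]

w_1 = (2, -2, -4); ‖w_1‖ = 4.8990, so e_1 = (0.4082, -0.4082, -0.8165).
e_1·w_2 = 0.4082·2 + (-0.4082)·4 + (-0.8165)·2 = -2.4495.
u_2 = w_2 + 2.4495·e_1 = (3.0000, 3.0000, 0.0000).
‖u_2‖ = 4.2426, so e_2 = (0.7071, 0.7071, 0.0000).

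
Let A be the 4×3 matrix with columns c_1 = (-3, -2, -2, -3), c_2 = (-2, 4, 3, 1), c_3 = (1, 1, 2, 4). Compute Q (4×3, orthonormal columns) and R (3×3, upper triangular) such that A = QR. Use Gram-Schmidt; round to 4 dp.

c_1 = (-3, -2, -2, -3); ‖c_1‖ = 5.0990, so e_1 = (-0.5883, -0.3922, -0.3922, -0.5883).
e_1·c_2 = (-0.5883)·(-2) + (-0.3922)·4 + (-0.3922)·3 + (-0.5883)·1 = -2.1573.
u_2 = c_2 + 2.1573·e_1 = (-3.2692, 3.1538, 2.1538, -0.2692).
‖u_2‖ = 5.0345, so e_2 = (-0.6494, 0.6264, 0.4278, -0.0535).
e_1·c_3 = (-0.5883)·1 + (-0.3922)·1 + (-0.3922)·2 + (-0.5883)·4 = -4.1184; e_2·c_3 = (-0.6494)·1 + 0.6264·1 + 0.4278·2 + (-0.0535)·4 = 0.6188.
u_3 = c_3 + 4.1184·e_1 − 0.6188·e_2 = (-1.0212, -1.0030, 0.1199, 1.6100).
‖u_3‖ = 2.1577, so e_3 = (-0.4733, -0.4649, 0.0556, 0.7462).

Q = [[-0.5883, -0.6494, -0.4733], [-0.3922, 0.6264, -0.4649], [-0.3922, 0.4278, 0.0556], [-0.5883, -0.0535, 0.7462]], R = [[5.0990, -2.1573, -4.1184], [0.0000, 5.0345, 0.6188], [0.0000, 0.0000, 2.1577]]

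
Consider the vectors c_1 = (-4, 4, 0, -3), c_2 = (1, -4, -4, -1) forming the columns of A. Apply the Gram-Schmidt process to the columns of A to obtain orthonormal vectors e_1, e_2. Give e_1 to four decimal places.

c_1 = (-4, 4, 0, -3); ‖c_1‖ = 6.4031, so e_1 = (-0.6247, 0.6247, 0.0000, -0.4685).

e_1 = (-0.6247, 0.6247, 0.0000, -0.4685)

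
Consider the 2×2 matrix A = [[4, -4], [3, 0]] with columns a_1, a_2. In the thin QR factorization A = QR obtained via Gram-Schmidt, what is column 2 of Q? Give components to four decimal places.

e_2 = (-0.6000, 0.8000)

e_1 = a_1/‖a_1‖ = (4, 3)/5.0000 = (0.8000, 0.6000).
r_{12} = e_1·a_2 = -3.2000.
u_2 = a_2 + 3.2000·e_1 = (-1.4400, 1.9200).
‖u_2‖ = 2.4000, so e_2 = (-0.6000, 0.8000).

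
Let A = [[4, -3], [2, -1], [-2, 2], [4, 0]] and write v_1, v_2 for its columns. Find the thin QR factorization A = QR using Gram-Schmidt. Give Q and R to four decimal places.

Q = [[0.6325, -0.4940], [0.3162, -0.0412], [-0.3162, 0.4529], [0.6325, 0.7410]], R = [[6.3246, -2.8460], [0.0000, 2.4290]]

v_1 = (4, 2, -2, 4); ‖v_1‖ = 6.3246, so e_1 = (0.6325, 0.3162, -0.3162, 0.6325).
e_1·v_2 = 0.6325·(-3) + 0.3162·(-1) + (-0.3162)·2 + 0.6325·0 = -2.8460.
u_2 = v_2 + 2.8460·e_1 = (-1.2000, -0.1000, 1.1000, 1.8000).
‖u_2‖ = 2.4290, so e_2 = (-0.4940, -0.0412, 0.4529, 0.7410).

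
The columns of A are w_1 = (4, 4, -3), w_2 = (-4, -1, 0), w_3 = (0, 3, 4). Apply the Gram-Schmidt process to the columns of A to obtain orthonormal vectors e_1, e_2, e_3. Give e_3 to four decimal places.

e_3 = (-0.1741, 0.6963, 0.6963)

w_1 = (4, 4, -3); ‖w_1‖ = 6.4031, so e_1 = (0.6247, 0.6247, -0.4685).
e_1·w_2 = 0.6247·(-4) + 0.6247·(-1) + (-0.4685)·0 = -3.1235.
u_2 = w_2 + 3.1235·e_1 = (-2.0488, 0.9512, -1.4634).
‖u_2‖ = 2.6914, so e_2 = (-0.7612, 0.3534, -0.5437).
e_1·w_3 = 0.6247·0 + 0.6247·3 + (-0.4685)·4 = 0.0000; e_2·w_3 = (-0.7612)·0 + 0.3534·3 + (-0.5437)·4 = -1.1146.
u_3 = w_3 + 0.0000·e_1 + 1.1146·e_2 = (-0.8485, 3.3939, 3.3939).
‖u_3‖ = 4.8742, so e_3 = (-0.1741, 0.6963, 0.6963).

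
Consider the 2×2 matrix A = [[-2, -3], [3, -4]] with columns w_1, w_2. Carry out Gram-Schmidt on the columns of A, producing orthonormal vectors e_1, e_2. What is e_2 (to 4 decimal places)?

e_2 = (-0.8321, -0.5547)

e_1 = w_1/‖w_1‖ = (-2, 3)/3.6056 = (-0.5547, 0.8321).
r_{12} = e_1·w_2 = -1.6641.
u_2 = w_2 + 1.6641·e_1 = (-3.9231, -2.6154).
‖u_2‖ = 4.7150, so e_2 = (-0.8321, -0.5547).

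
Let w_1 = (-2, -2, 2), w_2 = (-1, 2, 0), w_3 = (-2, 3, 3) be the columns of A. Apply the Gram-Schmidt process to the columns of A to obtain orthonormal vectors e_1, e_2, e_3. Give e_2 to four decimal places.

e_2 = (-0.6172, 0.7715, 0.1543)

e_1 = w_1/‖w_1‖ = (-2, -2, 2)/3.4641 = (-0.5774, -0.5774, 0.5774).
r_{12} = e_1·w_2 = -0.5774.
u_2 = w_2 + 0.5774·e_1 = (-1.3333, 1.6667, 0.3333).
‖u_2‖ = 2.1602, so e_2 = (-0.6172, 0.7715, 0.1543).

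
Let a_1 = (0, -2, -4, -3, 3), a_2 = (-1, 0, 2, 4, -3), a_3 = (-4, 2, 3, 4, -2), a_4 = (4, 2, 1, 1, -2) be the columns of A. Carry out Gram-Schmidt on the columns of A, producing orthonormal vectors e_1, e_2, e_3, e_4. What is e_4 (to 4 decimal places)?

e_1 = a_1/‖a_1‖ = (0, -2, -4, -3, 3)/6.1644 = (0.0000, -0.3244, -0.6489, -0.4867, 0.4867).
r_{12} = e_1·a_2 = -4.7044.
u_2 = a_2 + 4.7044·e_1 = (-1.0000, -1.5263, -1.0526, 1.7105, -0.7105).
‖u_2‖ = 2.8051, so e_2 = (-0.3565, -0.5441, -0.3753, 0.6098, -0.2533).
r_{13} = e_1·a_3 = -5.5155; r_{23} = e_2·a_3 = 2.1577.
u_3 = a_3 + 5.5155·e_1 − 2.1577·e_2 = (-3.2308, 1.3846, 0.2308, 0.0000, 1.2308).
‖u_3‖ = 3.7314, so e_3 = (-0.8658, 0.3711, 0.0618, 0.0000, 0.3298).
r_{14} = e_1·a_4 = -2.7578; r_{24} = e_2·a_4 = -1.7731; r_{34} = e_3·a_4 = -3.3191.
u_4 = a_4 + 2.7578·e_1 + 1.7731·e_2 + 3.3191·e_3 = (0.4941, 1.3721, -1.2496, 0.7391, -0.0123).
‖u_4‖ = 2.0578, so e_4 = (0.2401, 0.6668, -0.6072, 0.3592, -0.0060).

e_4 = (0.2401, 0.6668, -0.6072, 0.3592, -0.0060)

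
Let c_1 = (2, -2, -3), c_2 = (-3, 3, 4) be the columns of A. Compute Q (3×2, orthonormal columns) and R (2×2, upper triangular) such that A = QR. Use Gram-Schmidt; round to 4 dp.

Q = [[0.4851, -0.5145], [-0.4851, 0.5145], [-0.7276, -0.6860]], R = [[4.1231, -5.8209], [0.0000, 0.3430]]

q_1 = c_1/‖c_1‖ = (2, -2, -3)/4.1231 = (0.4851, -0.4851, -0.7276).
r_{12} = q_1·c_2 = -5.8209.
u_2 = c_2 + 5.8209·q_1 = (-0.1765, 0.1765, -0.2353).
‖u_2‖ = 0.3430, so q_2 = (-0.5145, 0.5145, -0.6860).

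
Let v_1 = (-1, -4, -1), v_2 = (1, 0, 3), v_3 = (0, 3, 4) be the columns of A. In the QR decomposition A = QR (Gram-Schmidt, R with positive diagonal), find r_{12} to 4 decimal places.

r_{12} = -0.9428

e_1 = v_1/‖v_1‖ = (-1, -4, -1)/4.2426 = (-0.2357, -0.9428, -0.2357).
r_{12} = e_1·v_2 = -0.9428.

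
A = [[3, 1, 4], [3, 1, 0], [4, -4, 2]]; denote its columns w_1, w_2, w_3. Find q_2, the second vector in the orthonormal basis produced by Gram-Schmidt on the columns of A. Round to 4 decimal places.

w_1 = (3, 3, 4); ‖w_1‖ = 5.8310, so q_1 = (0.5145, 0.5145, 0.6860).
q_1·w_2 = 0.5145·1 + 0.5145·1 + 0.6860·(-4) = -1.7150.
u_2 = w_2 + 1.7150·q_1 = (1.8824, 1.8824, -2.8235).
‖u_2‖ = 3.8806, so q_2 = (0.4851, 0.4851, -0.7276).

q_2 = (0.4851, 0.4851, -0.7276)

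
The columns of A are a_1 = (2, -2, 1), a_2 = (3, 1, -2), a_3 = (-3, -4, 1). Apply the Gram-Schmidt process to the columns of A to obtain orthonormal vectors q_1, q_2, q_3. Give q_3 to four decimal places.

q_3 = (-0.2716, -0.6338, -0.7243)

q_1 = a_1/‖a_1‖ = (2, -2, 1)/3.0000 = (0.6667, -0.6667, 0.3333).
r_{12} = q_1·a_2 = 0.6667.
u_2 = a_2 − 0.6667·q_1 = (2.5556, 1.4444, -2.2222).
‖u_2‖ = 3.6818, so q_2 = (0.6941, 0.3923, -0.6036).
r_{13} = q_1·a_3 = 1.0000; r_{23} = q_2·a_3 = -4.2552.
u_3 = a_3 − 1.0000·q_1 + 4.2552·q_2 = (-0.7131, -1.6639, -1.9016).
‖u_3‖ = 2.6255, so q_3 = (-0.2716, -0.6338, -0.7243).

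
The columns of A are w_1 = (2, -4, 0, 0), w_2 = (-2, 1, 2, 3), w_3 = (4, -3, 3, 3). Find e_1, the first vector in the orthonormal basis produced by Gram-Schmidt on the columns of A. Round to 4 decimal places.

w_1 = (2, -4, 0, 0); ‖w_1‖ = 4.4721, so e_1 = (0.4472, -0.8944, 0.0000, 0.0000).

e_1 = (0.4472, -0.8944, 0.0000, 0.0000)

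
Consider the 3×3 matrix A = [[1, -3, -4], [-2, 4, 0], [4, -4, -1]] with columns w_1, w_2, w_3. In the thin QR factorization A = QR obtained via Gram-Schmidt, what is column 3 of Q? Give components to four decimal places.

q_1 = w_1/‖w_1‖ = (1, -2, 4)/4.5826 = (0.2182, -0.4364, 0.8729).
r_{12} = q_1·w_2 = -5.8919.
u_2 = w_2 + 5.8919·q_1 = (-1.7143, 1.4286, 1.1429).
‖u_2‖ = 2.5071, so q_2 = (-0.6838, 0.5698, 0.4558).
r_{13} = q_1·w_3 = -1.7457; r_{23} = q_2·w_3 = 2.2792.
u_3 = w_3 + 1.7457·q_1 − 2.2792·q_2 = (-2.0606, -2.0606, -0.5152).
‖u_3‖ = 2.9593, so q_3 = (-0.6963, -0.6963, -0.1741).

q_3 = (-0.6963, -0.6963, -0.1741)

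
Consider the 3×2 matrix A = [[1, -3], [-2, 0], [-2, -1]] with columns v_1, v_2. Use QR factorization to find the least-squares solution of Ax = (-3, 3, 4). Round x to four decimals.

x = (-1.8539, 0.3146)

v_1 = (1, -2, -2); ‖v_1‖ = 3.0000, so e_1 = (0.3333, -0.6667, -0.6667).
e_1·v_2 = 0.3333·(-3) + (-0.6667)·0 + (-0.6667)·(-1) = -0.3333.
u_2 = v_2 + 0.3333·e_1 = (-2.8889, -0.2222, -1.2222).
‖u_2‖ = 3.1447, so e_2 = (-0.9187, -0.0707, -0.3887).
Qᵀb = (-5.6667, 0.9893).
Back-substitute: x_2 = 0.9893/3.1447 = 0.3146.
x_1 = (-5.6667 + 0.3333·0.3146)/3.0000 = -1.8539.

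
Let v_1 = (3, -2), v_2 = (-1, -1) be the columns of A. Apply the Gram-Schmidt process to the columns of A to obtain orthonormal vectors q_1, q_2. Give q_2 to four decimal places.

q_2 = (-0.5547, -0.8321)

v_1 = (3, -2); ‖v_1‖ = 3.6056, so q_1 = (0.8321, -0.5547).
q_1·v_2 = 0.8321·(-1) + (-0.5547)·(-1) = -0.2774.
u_2 = v_2 + 0.2774·q_1 = (-0.7692, -1.1538).
‖u_2‖ = 1.3868, so q_2 = (-0.5547, -0.8321).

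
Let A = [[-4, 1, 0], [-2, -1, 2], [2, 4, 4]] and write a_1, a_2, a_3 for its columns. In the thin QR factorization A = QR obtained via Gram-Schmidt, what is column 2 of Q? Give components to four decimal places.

e_1 = a_1/‖a_1‖ = (-4, -2, 2)/4.8990 = (-0.8165, -0.4082, 0.4082).
r_{12} = e_1·a_2 = 1.2247.
u_2 = a_2 − 1.2247·e_1 = (2.0000, -0.5000, 3.5000).
‖u_2‖ = 4.0620, so e_2 = (0.4924, -0.1231, 0.8616).

e_2 = (0.4924, -0.1231, 0.8616)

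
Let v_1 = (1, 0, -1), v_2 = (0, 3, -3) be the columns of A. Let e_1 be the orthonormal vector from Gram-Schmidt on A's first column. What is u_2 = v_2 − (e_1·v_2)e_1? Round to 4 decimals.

u_2 = (-1.5000, 3.0000, -1.5000)

v_1 = (1, 0, -1); ‖v_1‖ = 1.4142, so e_1 = (0.7071, 0.0000, -0.7071).
e_1·v_2 = 0.7071·0 + 0.0000·3 + (-0.7071)·(-3) = 2.1213.
u_2 = v_2 − 2.1213·e_1 = (-1.5000, 3.0000, -1.5000).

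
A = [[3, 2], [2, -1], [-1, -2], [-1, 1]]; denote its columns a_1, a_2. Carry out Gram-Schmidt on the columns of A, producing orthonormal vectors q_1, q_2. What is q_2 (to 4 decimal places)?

q_1 = a_1/‖a_1‖ = (3, 2, -1, -1)/3.8730 = (0.7746, 0.5164, -0.2582, -0.2582).
r_{12} = q_1·a_2 = 1.2910.
u_2 = a_2 − 1.2910·q_1 = (1.0000, -1.6667, -1.6667, 1.3333).
‖u_2‖ = 2.8868, so q_2 = (0.3464, -0.5774, -0.5774, 0.4619).

q_2 = (0.3464, -0.5774, -0.5774, 0.4619)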